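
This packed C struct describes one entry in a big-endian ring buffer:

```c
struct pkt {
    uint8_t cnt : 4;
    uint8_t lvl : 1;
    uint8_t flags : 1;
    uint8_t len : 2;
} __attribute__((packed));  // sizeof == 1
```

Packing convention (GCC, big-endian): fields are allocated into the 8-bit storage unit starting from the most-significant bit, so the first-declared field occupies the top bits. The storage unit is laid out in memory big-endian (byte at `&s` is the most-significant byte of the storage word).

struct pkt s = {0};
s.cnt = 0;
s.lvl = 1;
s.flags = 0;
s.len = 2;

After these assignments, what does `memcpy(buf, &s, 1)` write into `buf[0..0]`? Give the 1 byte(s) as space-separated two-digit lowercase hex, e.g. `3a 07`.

0a

[4+:4] cnt=0 & 0xf = 0x0; word=0x00
[3+:1] lvl=1 & 0x1 = 0x1; word=0x08
[2+:1] flags=0 & 0x1 = 0x0; word=0x08
[0+:2] len=2 & 0x3 = 0x2; word=0x0a
word = 0x0a → big-endian bytes:
  [0]=0x0a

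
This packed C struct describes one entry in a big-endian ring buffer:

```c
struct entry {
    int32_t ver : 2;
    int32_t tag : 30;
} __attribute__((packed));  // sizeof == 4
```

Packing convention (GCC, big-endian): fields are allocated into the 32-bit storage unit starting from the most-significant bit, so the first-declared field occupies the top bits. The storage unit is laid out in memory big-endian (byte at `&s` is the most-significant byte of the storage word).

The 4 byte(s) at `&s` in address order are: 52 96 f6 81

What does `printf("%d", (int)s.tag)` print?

[0]=0x52 [1]=0x96 [2]=0xf6 [3]=0x81 (big-endian) → word 0x5296f681
ver [30+:2] = (word>>30) & 0x3 = 1
tag [0+:30] = (word>>0) & 0x3fffffff = 311883393  ←
tag signed 30b, MSB=0: value = 311883393

311883393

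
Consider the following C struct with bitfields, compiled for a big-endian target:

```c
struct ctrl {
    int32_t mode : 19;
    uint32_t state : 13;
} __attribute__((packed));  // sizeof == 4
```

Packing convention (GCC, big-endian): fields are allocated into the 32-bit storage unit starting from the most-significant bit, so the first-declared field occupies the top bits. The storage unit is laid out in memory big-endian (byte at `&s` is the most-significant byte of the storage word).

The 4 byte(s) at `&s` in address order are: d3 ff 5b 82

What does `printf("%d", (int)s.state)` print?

7042

[0]=0xd3 [1]=0xff [2]=0x5b [3]=0x82 (big-endian) → word 0xd3ff5b82
mode [13+:19] = (word>>13) & 0x7ffff = 434170
state [0+:13] = (word>>0) & 0x1fff = 7042  ←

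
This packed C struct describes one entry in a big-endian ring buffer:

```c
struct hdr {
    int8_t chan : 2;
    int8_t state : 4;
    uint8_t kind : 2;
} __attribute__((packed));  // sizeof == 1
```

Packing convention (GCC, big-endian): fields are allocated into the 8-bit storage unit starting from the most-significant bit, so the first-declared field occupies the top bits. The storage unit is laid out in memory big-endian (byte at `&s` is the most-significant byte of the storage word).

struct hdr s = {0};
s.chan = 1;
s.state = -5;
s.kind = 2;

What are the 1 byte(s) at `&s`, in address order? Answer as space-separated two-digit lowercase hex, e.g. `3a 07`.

6e

chan (2b) val=1 bits=0x1 at bit 6: 0x40
state (4b) val=-5 bits=0xb at bit 2: 0x6c
kind (2b) val=2 bits=0x2 at bit 0: 0x6e
word = 0x6e → big-endian bytes:
  [0]=0x6e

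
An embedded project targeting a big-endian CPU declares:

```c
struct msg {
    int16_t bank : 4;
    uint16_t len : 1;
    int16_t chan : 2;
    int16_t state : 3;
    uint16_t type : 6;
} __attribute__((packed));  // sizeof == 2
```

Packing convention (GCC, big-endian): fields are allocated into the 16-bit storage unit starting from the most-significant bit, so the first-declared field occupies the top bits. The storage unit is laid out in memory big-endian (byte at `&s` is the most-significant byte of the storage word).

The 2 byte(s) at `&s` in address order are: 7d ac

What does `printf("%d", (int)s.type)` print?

44

[0]=0x7d [1]=0xac (big-endian) → word 0x7dac
bank [12+:4] = (word>>12) & 0xf = 7
len [11+:1] = (word>>11) & 0x1 = 1
chan [9+:2] = (word>>9) & 0x3 = 2
state [6+:3] = (word>>6) & 0x7 = 6
type [0+:6] = (word>>0) & 0x3f = 44  ←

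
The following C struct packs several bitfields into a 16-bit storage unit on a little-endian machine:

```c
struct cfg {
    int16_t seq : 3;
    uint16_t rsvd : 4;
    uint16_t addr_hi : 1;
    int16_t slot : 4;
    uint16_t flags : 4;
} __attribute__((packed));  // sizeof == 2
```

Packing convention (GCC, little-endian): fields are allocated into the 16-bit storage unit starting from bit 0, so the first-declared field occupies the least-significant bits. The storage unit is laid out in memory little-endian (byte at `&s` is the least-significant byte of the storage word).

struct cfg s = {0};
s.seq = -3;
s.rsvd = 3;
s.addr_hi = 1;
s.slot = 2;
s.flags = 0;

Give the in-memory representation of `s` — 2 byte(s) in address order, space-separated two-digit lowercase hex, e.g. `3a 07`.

seq:3 = -3 → 0x5 << 0 → word 0x0005
rsvd:4 = 3 → 0x3 << 3 → word 0x001d
addr_hi:1 = 1 → 0x1 << 7 → word 0x009d
slot:4 = 2 → 0x2 << 8 → word 0x029d
flags:4 = 0 → 0x0 << 12 → word 0x029d
word = 0x029d → little-endian bytes:
  [0]=0x9d  [1]=0x02

9d 02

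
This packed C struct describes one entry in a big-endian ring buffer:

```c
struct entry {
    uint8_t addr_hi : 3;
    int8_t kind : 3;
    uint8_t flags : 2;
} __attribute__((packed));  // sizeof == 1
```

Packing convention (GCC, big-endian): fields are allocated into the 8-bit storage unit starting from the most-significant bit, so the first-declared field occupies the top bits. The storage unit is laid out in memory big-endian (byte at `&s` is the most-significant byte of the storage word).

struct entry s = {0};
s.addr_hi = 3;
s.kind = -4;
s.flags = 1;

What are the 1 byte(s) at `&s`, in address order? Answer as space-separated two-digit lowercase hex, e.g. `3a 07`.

addr_hi (3b) val=3 bits=0x3 at bit 5: 0x60
kind (3b) val=-4 bits=0x4 at bit 2: 0x70
flags (2b) val=1 bits=0x1 at bit 0: 0x71
word = 0x71 → big-endian bytes:
  [0]=0x71

71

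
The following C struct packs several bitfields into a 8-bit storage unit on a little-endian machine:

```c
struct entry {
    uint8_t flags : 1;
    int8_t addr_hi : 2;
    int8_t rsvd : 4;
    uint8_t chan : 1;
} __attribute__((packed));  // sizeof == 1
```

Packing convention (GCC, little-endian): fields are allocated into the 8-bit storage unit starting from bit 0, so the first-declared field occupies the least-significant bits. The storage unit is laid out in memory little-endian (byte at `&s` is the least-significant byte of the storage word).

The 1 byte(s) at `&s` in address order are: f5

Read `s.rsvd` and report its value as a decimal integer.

-2

[0]=0xf5 (little-endian) → word 0xf5
flags:1 @ bit 0 → (0xf5>>0)&0x1 = 0x1
addr_hi:2 @ bit 1 → (0xf5>>1)&0x3 = 0x2
rsvd:4 @ bit 3 → (0xf5>>3)&0xf = 0xe  ←
chan:1 @ bit 7 → (0xf5>>7)&0x1 = 0x1
rsvd signed 4b, MSB=1: 14 - 16 = -2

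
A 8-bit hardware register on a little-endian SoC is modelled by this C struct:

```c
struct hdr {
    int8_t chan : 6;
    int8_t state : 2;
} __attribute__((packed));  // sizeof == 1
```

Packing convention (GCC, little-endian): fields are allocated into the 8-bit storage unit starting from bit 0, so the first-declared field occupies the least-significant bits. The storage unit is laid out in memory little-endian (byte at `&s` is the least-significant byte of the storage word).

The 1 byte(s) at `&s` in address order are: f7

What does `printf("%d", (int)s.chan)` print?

-9

[0]=0xf7 (little-endian) → word 0xf7
chan [0+:6] = (word>>0) & 0x3f = 55  ←
state [6+:2] = (word>>6) & 0x3 = 3
chan signed 6b, MSB=1: 55 - 64 = -9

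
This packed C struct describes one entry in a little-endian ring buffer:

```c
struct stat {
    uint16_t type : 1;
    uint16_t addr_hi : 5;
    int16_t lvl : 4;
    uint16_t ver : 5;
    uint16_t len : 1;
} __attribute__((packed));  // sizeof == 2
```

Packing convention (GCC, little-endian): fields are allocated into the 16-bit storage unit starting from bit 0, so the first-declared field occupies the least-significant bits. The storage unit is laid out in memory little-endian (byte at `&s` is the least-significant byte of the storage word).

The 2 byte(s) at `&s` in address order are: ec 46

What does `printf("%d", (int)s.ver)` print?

17

[0]=0xec [1]=0x46 (little-endian) → word 0x46ec
type:1 @ bit 0 → (0x46ec>>0)&0x1 = 0x0
addr_hi:5 @ bit 1 → (0x46ec>>1)&0x1f = 0x16
lvl:4 @ bit 6 → (0x46ec>>6)&0xf = 0xb
ver:5 @ bit 10 → (0x46ec>>10)&0x1f = 0x11  ←
len:1 @ bit 15 → (0x46ec>>15)&0x1 = 0x0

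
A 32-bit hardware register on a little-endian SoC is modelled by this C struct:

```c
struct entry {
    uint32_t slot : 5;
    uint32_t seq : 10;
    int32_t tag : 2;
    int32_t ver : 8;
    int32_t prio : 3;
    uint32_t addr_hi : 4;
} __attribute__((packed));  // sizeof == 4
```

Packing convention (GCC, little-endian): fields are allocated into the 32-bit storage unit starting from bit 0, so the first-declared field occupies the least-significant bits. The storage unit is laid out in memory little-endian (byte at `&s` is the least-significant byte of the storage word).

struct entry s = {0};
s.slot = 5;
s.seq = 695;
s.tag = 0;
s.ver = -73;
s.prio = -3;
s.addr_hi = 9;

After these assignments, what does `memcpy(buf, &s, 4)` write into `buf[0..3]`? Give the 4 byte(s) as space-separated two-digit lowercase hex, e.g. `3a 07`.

slot:5 = 5 → 0x5 << 0 → word 0x00000005
seq:10 = 695 → 0x2b7 << 5 → word 0x000056e5
tag:2 = 0 → 0x0 << 15 → word 0x000056e5
ver:8 = -73 → 0xb7 << 17 → word 0x016e56e5
prio:3 = -3 → 0x5 << 25 → word 0x0b6e56e5
addr_hi:4 = 9 → 0x9 << 28 → word 0x9b6e56e5
word = 0x9b6e56e5 → little-endian bytes:
  [0]=0xe5  [1]=0x56  [2]=0x6e  [3]=0x9b

e5 56 6e 9b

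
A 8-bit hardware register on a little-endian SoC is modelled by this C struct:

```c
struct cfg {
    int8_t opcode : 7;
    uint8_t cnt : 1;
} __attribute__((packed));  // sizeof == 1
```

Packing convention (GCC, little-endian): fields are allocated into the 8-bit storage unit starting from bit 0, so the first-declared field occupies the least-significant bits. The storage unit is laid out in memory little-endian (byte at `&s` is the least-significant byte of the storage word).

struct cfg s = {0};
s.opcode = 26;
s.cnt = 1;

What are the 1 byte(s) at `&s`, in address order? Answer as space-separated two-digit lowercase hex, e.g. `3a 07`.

[0+:7] opcode=26 & 0x7f = 0x1a; word=0x1a
[7+:1] cnt=1 & 0x1 = 0x1; word=0x9a
word = 0x9a → little-endian bytes:
  [0]=0x9a

9a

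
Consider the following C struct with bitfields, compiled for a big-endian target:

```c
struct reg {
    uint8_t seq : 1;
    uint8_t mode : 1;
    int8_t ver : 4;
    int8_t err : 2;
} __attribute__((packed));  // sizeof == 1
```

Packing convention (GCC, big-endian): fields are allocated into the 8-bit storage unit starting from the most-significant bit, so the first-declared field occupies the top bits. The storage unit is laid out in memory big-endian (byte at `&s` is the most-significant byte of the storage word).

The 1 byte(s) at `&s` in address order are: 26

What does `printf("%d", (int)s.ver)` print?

-7

[0]=0x26 (big-endian) → word 0x26
seq [7+:1] = (word>>7) & 0x1 = 0
mode [6+:1] = (word>>6) & 0x1 = 0
ver [2+:4] = (word>>2) & 0xf = 9  ←
err [0+:2] = (word>>0) & 0x3 = 2
ver signed 4b, MSB=1: 9 - 16 = -7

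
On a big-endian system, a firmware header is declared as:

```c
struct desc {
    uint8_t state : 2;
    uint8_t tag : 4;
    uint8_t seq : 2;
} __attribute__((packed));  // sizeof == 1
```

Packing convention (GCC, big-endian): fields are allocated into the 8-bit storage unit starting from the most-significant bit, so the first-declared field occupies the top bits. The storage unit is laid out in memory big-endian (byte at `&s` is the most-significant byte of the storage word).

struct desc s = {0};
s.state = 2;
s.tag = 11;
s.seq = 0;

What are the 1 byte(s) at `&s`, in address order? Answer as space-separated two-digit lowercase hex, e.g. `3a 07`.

ac

state (2b) val=2 bits=0x2 at bit 6: 0x80
tag (4b) val=11 bits=0xb at bit 2: 0xac
seq (2b) val=0 bits=0x0 at bit 0: 0xac
word = 0xac → big-endian bytes:
  [0]=0xac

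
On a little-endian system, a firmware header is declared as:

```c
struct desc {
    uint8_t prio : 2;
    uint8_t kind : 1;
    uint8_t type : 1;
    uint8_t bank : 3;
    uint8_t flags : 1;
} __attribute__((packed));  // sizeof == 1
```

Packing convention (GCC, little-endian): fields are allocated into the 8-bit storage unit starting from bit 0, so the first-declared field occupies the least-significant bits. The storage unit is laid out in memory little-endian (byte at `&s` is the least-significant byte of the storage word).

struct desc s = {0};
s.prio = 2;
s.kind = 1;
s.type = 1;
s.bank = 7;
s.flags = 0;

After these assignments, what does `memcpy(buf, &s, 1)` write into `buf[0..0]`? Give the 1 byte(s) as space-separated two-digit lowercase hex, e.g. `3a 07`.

prio:2 = 2 → 0x2 << 0 → word 0x02
kind:1 = 1 → 0x1 << 2 → word 0x06
type:1 = 1 → 0x1 << 3 → word 0x0e
bank:3 = 7 → 0x7 << 4 → word 0x7e
flags:1 = 0 → 0x0 << 7 → word 0x7e
word = 0x7e → little-endian bytes:
  [0]=0x7e

7e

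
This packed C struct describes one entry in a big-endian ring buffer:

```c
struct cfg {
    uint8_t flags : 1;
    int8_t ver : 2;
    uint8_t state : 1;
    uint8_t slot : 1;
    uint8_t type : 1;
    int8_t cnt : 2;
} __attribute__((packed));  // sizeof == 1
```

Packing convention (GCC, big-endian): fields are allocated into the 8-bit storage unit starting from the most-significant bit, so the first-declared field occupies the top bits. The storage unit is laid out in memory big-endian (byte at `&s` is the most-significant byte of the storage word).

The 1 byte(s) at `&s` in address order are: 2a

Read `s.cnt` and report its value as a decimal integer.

[0]=0x2a (big-endian) → word 0x2a
flags [7+:1] = (word>>7) & 0x1 = 0
ver [5+:2] = (word>>5) & 0x3 = 1
state [4+:1] = (word>>4) & 0x1 = 0
slot [3+:1] = (word>>3) & 0x1 = 1
type [2+:1] = (word>>2) & 0x1 = 0
cnt [0+:2] = (word>>0) & 0x3 = 2  ←
cnt signed 2b, MSB=1: 2 - 4 = -2

-2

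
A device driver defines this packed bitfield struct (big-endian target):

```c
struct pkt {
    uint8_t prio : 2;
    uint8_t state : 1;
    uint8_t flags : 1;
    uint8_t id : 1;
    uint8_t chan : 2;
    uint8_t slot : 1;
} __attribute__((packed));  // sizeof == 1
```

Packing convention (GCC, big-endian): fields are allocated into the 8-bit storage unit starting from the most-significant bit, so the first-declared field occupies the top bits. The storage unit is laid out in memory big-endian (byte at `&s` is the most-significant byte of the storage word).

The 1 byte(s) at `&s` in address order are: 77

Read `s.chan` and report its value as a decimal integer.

[0]=0x77 (big-endian) → word 0x77
prio:2 @ bit 6 → (0x77>>6)&0x3 = 0x1
state:1 @ bit 5 → (0x77>>5)&0x1 = 0x1
flags:1 @ bit 4 → (0x77>>4)&0x1 = 0x1
id:1 @ bit 3 → (0x77>>3)&0x1 = 0x0
chan:2 @ bit 1 → (0x77>>1)&0x3 = 0x3  ←
slot:1 @ bit 0 → (0x77>>0)&0x1 = 0x1

3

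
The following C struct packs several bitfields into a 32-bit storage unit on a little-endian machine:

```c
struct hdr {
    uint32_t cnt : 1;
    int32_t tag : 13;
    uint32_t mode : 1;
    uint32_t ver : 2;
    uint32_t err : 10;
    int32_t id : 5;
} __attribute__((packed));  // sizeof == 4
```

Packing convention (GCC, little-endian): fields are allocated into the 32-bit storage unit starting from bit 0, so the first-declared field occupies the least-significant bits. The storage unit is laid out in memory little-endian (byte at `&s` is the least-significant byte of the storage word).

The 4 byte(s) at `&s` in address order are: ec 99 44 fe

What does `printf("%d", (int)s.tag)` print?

3318

[0]=0xec [1]=0x99 [2]=0x44 [3]=0xfe (little-endian) → word 0xfe4499ec
cnt [0+:1] = (word>>0) & 0x1 = 0
tag [1+:13] = (word>>1) & 0x1fff = 3318  ←
mode [14+:1] = (word>>14) & 0x1 = 0
ver [15+:2] = (word>>15) & 0x3 = 1
err [17+:10] = (word>>17) & 0x3ff = 802
id [27+:5] = (word>>27) & 0x1f = 31
tag signed 13b, MSB=0: value = 3318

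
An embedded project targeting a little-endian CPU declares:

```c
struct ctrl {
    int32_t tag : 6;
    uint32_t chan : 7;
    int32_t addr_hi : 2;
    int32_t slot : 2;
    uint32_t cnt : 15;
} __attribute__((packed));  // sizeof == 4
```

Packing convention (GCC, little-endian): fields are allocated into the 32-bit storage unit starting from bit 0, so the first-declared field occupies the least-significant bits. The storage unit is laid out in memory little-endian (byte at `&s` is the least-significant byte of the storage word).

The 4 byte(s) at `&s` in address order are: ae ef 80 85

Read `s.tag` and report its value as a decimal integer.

-18

[0]=0xae [1]=0xef [2]=0x80 [3]=0x85 (little-endian) → word 0x8580efae
tag [0+:6] = (word>>0) & 0x3f = 46  ←
chan [6+:7] = (word>>6) & 0x7f = 62
addr_hi [13+:2] = (word>>13) & 0x3 = 3
slot [15+:2] = (word>>15) & 0x3 = 1
cnt [17+:15] = (word>>17) & 0x7fff = 17088
tag signed 6b, MSB=1: 46 - 64 = -18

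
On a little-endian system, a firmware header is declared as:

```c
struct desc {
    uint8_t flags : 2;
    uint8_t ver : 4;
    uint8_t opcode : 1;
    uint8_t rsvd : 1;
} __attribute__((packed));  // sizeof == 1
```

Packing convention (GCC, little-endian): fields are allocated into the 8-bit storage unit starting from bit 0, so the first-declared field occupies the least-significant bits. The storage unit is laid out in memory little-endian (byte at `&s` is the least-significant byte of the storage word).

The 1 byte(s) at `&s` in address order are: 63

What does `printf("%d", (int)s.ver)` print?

8

[0]=0x63 (little-endian) → word 0x63
flags:2 @ bit 0 → (0x63>>0)&0x3 = 0x3
ver:4 @ bit 2 → (0x63>>2)&0xf = 0x8  ←
opcode:1 @ bit 6 → (0x63>>6)&0x1 = 0x1
rsvd:1 @ bit 7 → (0x63>>7)&0x1 = 0x0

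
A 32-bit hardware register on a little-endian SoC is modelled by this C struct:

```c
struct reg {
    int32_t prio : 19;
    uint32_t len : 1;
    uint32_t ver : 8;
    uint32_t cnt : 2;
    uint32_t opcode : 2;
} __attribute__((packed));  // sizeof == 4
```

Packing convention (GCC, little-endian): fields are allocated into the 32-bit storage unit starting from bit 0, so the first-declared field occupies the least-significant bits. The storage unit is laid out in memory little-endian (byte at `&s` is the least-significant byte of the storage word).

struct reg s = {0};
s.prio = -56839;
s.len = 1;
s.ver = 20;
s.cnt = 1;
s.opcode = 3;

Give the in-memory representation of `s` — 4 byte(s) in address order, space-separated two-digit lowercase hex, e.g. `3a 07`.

[0+:19] prio=-56839 & 0x7ffff = 0x721f9; word=0x000721f9
[19+:1] len=1 & 0x1 = 0x1; word=0x000f21f9
[20+:8] ver=20 & 0xff = 0x14; word=0x014f21f9
[28+:2] cnt=1 & 0x3 = 0x1; word=0x114f21f9
[30+:2] opcode=3 & 0x3 = 0x3; word=0xd14f21f9
word = 0xd14f21f9 → little-endian bytes:
  [0]=0xf9  [1]=0x21  [2]=0x4f  [3]=0xd1

f9 21 4f d1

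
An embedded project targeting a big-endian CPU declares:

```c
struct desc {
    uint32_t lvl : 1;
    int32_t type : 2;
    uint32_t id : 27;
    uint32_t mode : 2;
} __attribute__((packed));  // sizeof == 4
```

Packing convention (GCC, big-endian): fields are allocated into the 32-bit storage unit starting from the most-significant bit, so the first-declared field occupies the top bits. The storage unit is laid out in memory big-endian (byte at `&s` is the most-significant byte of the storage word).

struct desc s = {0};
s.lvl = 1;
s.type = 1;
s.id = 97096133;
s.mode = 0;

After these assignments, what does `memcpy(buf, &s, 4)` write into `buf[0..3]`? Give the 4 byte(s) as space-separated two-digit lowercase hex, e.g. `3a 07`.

b7 26 47 14

[31+:1] lvl=1 & 0x1 = 0x1; word=0x80000000
[29+:2] type=1 & 0x3 = 0x1; word=0xa0000000
[2+:27] id=97096133 & 0x7ffffff = 0x5c991c5; word=0xb7264714
[0+:2] mode=0 & 0x3 = 0x0; word=0xb7264714
word = 0xb7264714 → big-endian bytes:
  [0]=0xb7  [1]=0x26  [2]=0x47  [3]=0x14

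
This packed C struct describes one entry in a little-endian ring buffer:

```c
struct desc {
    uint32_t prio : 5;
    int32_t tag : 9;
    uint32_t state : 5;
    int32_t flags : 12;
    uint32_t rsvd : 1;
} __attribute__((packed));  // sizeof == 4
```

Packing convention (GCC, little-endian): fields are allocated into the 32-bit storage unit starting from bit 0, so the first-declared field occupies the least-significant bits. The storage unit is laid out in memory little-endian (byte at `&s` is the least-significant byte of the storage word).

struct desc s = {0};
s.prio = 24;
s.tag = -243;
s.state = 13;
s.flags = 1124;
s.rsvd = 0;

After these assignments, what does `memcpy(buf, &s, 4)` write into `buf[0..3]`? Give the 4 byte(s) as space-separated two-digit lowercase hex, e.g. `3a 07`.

[0+:5] prio=24 & 0x1f = 0x18; word=0x00000018
[5+:9] tag=-243 & 0x1ff = 0x10d; word=0x000021b8
[14+:5] state=13 & 0x1f = 0xd; word=0x000361b8
[19+:12] flags=1124 & 0xfff = 0x464; word=0x232361b8
[31+:1] rsvd=0 & 0x1 = 0x0; word=0x232361b8
word = 0x232361b8 → little-endian bytes:
  [0]=0xb8  [1]=0x61  [2]=0x23  [3]=0x23

b8 61 23 23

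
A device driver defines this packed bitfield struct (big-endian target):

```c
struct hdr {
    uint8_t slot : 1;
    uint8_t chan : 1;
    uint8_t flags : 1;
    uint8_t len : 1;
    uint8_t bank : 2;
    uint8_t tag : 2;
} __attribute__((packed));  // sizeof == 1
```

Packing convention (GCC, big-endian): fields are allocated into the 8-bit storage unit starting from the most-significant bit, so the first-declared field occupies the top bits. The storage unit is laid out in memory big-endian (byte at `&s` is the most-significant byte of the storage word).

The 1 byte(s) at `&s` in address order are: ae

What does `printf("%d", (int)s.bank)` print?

3

[0]=0xae (big-endian) → word 0xae
slot:1 @ bit 7 → (0xae>>7)&0x1 = 0x1
chan:1 @ bit 6 → (0xae>>6)&0x1 = 0x0
flags:1 @ bit 5 → (0xae>>5)&0x1 = 0x1
len:1 @ bit 4 → (0xae>>4)&0x1 = 0x0
bank:2 @ bit 2 → (0xae>>2)&0x3 = 0x3  ←
tag:2 @ bit 0 → (0xae>>0)&0x3 = 0x2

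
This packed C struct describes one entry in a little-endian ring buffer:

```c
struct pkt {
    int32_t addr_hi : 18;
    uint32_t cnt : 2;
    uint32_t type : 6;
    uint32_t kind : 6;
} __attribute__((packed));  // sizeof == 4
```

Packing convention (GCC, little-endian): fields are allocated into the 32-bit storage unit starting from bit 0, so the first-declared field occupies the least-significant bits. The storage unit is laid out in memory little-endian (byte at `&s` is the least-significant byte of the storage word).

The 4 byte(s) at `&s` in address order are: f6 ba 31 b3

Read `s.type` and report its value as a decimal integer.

51

[0]=0xf6 [1]=0xba [2]=0x31 [3]=0xb3 (little-endian) → word 0xb331baf6
addr_hi [0+:18] = (word>>0) & 0x3ffff = 113398
cnt [18+:2] = (word>>18) & 0x3 = 0
type [20+:6] = (word>>20) & 0x3f = 51  ←
kind [26+:6] = (word>>26) & 0x3f = 44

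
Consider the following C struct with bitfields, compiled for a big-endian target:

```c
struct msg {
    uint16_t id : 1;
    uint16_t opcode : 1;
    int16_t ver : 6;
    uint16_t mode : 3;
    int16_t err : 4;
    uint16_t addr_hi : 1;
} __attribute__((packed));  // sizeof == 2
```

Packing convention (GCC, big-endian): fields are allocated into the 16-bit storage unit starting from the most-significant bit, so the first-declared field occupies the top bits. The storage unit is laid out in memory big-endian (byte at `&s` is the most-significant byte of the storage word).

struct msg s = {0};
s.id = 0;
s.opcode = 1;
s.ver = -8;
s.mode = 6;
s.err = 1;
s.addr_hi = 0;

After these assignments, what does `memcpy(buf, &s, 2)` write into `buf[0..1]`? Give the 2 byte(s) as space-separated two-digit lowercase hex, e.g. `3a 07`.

78 c2

[15+:1] id=0 & 0x1 = 0x0; word=0x0000
[14+:1] opcode=1 & 0x1 = 0x1; word=0x4000
[8+:6] ver=-8 & 0x3f = 0x38; word=0x7800
[5+:3] mode=6 & 0x7 = 0x6; word=0x78c0
[1+:4] err=1 & 0xf = 0x1; word=0x78c2
[0+:1] addr_hi=0 & 0x1 = 0x0; word=0x78c2
word = 0x78c2 → big-endian bytes:
  [0]=0x78  [1]=0xc2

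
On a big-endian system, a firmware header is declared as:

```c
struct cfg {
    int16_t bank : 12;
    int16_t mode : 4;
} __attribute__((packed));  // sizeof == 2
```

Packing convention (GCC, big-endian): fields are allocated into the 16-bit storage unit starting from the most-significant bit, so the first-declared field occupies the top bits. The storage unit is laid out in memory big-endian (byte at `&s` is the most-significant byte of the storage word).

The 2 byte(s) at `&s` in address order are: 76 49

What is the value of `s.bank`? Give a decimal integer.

1892

[0]=0x76 [1]=0x49 (big-endian) → word 0x7649
bank:12 @ bit 4 → (0x7649>>4)&0xfff = 0x764  ←
mode:4 @ bit 0 → (0x7649>>0)&0xf = 0x9
bank signed 12b, MSB=0: value = 1892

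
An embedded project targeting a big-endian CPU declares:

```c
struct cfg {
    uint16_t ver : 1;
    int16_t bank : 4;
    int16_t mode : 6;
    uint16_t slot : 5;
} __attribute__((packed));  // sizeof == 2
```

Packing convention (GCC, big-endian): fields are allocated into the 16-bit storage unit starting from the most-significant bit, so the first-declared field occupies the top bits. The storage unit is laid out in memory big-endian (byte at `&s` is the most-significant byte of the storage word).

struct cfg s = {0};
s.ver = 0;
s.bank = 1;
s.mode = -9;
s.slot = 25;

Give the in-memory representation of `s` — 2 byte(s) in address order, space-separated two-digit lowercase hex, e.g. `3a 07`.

0e f9

ver:1 = 0 → 0x0 << 15 → word 0x0000
bank:4 = 1 → 0x1 << 11 → word 0x0800
mode:6 = -9 → 0x37 << 5 → word 0x0ee0
slot:5 = 25 → 0x19 << 0 → word 0x0ef9
word = 0x0ef9 → big-endian bytes:
  [0]=0x0e  [1]=0xf9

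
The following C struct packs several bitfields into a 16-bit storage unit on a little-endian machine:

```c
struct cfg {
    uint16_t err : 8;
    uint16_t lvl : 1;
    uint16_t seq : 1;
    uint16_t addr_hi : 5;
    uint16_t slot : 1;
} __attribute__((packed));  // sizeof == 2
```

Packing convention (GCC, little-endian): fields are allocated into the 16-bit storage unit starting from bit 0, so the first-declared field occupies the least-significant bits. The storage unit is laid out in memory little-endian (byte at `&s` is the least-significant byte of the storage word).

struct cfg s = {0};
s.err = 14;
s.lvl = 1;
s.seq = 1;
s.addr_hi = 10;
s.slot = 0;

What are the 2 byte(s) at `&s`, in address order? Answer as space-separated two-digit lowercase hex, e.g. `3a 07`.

0e 2b

err (8b) val=14 bits=0xe at bit 0: 0x000e
lvl (1b) val=1 bits=0x1 at bit 8: 0x010e
seq (1b) val=1 bits=0x1 at bit 9: 0x030e
addr_hi (5b) val=10 bits=0xa at bit 10: 0x2b0e
slot (1b) val=0 bits=0x0 at bit 15: 0x2b0e
word = 0x2b0e → little-endian bytes:
  [0]=0x0e  [1]=0x2b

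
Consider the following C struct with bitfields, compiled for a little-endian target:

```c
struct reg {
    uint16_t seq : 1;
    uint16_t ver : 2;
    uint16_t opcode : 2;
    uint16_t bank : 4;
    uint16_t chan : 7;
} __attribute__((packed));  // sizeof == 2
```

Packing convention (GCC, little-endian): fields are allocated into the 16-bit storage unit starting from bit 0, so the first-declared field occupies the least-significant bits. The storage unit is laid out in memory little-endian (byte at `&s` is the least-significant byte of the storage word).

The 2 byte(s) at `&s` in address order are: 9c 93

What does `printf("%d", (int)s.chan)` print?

[0]=0x9c [1]=0x93 (little-endian) → word 0x939c
seq:1 @ bit 0 → (0x939c>>0)&0x1 = 0x0
ver:2 @ bit 1 → (0x939c>>1)&0x3 = 0x2
opcode:2 @ bit 3 → (0x939c>>3)&0x3 = 0x3
bank:4 @ bit 5 → (0x939c>>5)&0xf = 0xc
chan:7 @ bit 9 → (0x939c>>9)&0x7f = 0x49  ←

73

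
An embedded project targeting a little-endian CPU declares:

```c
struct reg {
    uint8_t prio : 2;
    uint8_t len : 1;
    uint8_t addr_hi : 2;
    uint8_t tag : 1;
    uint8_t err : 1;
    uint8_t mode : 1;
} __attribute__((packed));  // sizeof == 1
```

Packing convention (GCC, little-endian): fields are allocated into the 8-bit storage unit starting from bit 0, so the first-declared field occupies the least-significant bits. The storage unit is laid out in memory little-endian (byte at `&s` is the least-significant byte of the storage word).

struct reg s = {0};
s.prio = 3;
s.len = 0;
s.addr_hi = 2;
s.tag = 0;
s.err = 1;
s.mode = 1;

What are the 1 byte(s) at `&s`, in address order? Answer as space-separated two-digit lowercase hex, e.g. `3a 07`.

d3

prio (2b) val=3 bits=0x3 at bit 0: 0x03
len (1b) val=0 bits=0x0 at bit 2: 0x03
addr_hi (2b) val=2 bits=0x2 at bit 3: 0x13
tag (1b) val=0 bits=0x0 at bit 5: 0x13
err (1b) val=1 bits=0x1 at bit 6: 0x53
mode (1b) val=1 bits=0x1 at bit 7: 0xd3
word = 0xd3 → little-endian bytes:
  [0]=0xd3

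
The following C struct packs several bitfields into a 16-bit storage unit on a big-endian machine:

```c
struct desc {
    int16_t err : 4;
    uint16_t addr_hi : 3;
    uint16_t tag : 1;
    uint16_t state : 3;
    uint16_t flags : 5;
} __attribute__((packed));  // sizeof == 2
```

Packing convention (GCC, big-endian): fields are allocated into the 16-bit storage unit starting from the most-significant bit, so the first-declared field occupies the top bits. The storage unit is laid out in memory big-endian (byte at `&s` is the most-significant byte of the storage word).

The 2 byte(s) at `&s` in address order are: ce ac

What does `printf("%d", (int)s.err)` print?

[0]=0xce [1]=0xac (big-endian) → word 0xceac
err [12+:4] = (word>>12) & 0xf = 12  ←
addr_hi [9+:3] = (word>>9) & 0x7 = 7
tag [8+:1] = (word>>8) & 0x1 = 0
state [5+:3] = (word>>5) & 0x7 = 5
flags [0+:5] = (word>>0) & 0x1f = 12
err signed 4b, MSB=1: 12 - 16 = -4

-4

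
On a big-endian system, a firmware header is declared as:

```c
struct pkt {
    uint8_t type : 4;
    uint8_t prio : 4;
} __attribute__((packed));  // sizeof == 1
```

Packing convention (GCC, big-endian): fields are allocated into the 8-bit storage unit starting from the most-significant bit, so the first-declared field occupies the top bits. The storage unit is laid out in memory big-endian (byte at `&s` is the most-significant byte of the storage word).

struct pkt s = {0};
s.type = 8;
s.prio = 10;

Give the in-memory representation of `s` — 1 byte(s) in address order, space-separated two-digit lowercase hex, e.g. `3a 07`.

8a

type:4 = 8 → 0x8 << 4 → word 0x80
prio:4 = 10 → 0xa << 0 → word 0x8a
word = 0x8a → big-endian bytes:
  [0]=0x8a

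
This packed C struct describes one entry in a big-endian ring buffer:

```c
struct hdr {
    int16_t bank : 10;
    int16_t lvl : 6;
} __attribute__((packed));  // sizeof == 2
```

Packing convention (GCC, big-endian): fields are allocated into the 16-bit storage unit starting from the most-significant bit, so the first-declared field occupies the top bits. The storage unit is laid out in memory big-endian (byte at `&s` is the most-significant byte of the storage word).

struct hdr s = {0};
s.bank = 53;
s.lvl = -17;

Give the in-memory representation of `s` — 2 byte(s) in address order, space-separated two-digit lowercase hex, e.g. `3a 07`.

0d 6f

[6+:10] bank=53 & 0x3ff = 0x35; word=0x0d40
[0+:6] lvl=-17 & 0x3f = 0x2f; word=0x0d6f
word = 0x0d6f → big-endian bytes:
  [0]=0x0d  [1]=0x6f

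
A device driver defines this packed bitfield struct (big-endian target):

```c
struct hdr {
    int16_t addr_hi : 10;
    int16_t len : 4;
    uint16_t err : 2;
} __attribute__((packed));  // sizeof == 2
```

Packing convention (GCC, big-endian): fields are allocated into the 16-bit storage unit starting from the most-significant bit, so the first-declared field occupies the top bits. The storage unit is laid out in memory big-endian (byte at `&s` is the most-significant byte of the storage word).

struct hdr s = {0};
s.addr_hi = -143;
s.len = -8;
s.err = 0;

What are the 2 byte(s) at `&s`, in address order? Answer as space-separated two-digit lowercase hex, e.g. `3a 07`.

addr_hi:10 = -143 → 0x371 << 6 → word 0xdc40
len:4 = -8 → 0x8 << 2 → word 0xdc60
err:2 = 0 → 0x0 << 0 → word 0xdc60
word = 0xdc60 → big-endian bytes:
  [0]=0xdc  [1]=0x60

dc 60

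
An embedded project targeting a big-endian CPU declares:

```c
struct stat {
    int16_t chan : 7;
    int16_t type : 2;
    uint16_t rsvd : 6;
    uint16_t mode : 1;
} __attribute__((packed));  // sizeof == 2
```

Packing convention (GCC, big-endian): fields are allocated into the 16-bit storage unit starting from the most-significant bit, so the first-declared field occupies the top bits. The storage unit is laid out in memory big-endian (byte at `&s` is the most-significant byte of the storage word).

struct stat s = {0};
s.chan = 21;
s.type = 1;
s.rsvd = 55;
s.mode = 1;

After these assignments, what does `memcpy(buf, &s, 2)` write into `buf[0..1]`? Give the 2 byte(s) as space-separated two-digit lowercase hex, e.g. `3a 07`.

2a ef

chan (7b) val=21 bits=0x15 at bit 9: 0x2a00
type (2b) val=1 bits=0x1 at bit 7: 0x2a80
rsvd (6b) val=55 bits=0x37 at bit 1: 0x2aee
mode (1b) val=1 bits=0x1 at bit 0: 0x2aef
word = 0x2aef → big-endian bytes:
  [0]=0x2a  [1]=0xef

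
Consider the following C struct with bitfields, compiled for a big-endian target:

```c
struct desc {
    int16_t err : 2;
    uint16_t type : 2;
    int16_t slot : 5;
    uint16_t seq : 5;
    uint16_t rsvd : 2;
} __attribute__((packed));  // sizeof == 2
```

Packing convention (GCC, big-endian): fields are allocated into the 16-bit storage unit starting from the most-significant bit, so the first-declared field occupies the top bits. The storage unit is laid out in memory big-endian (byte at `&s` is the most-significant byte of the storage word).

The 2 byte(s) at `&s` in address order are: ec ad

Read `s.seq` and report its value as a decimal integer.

[0]=0xec [1]=0xad (big-endian) → word 0xecad
err:2 @ bit 14 → (0xecad>>14)&0x3 = 0x3
type:2 @ bit 12 → (0xecad>>12)&0x3 = 0x2
slot:5 @ bit 7 → (0xecad>>7)&0x1f = 0x19
seq:5 @ bit 2 → (0xecad>>2)&0x1f = 0xb  ←
rsvd:2 @ bit 0 → (0xecad>>0)&0x3 = 0x1

11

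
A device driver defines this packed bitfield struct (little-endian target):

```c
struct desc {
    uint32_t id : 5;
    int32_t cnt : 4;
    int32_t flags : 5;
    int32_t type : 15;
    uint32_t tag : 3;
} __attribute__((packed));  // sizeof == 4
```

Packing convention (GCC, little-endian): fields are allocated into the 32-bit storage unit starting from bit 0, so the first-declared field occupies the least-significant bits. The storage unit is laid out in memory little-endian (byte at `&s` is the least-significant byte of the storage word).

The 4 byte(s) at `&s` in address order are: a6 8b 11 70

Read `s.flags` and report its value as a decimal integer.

[0]=0xa6 [1]=0x8b [2]=0x11 [3]=0x70 (little-endian) → word 0x70118ba6
id:5 @ bit 0 → (0x70118ba6>>0)&0x1f = 0x6
cnt:4 @ bit 5 → (0x70118ba6>>5)&0xf = 0xd
flags:5 @ bit 9 → (0x70118ba6>>9)&0x1f = 0x5  ←
type:15 @ bit 14 → (0x70118ba6>>14)&0x7fff = 0x4046
tag:3 @ bit 29 → (0x70118ba6>>29)&0x7 = 0x3
flags signed 5b, MSB=0: value = 5

5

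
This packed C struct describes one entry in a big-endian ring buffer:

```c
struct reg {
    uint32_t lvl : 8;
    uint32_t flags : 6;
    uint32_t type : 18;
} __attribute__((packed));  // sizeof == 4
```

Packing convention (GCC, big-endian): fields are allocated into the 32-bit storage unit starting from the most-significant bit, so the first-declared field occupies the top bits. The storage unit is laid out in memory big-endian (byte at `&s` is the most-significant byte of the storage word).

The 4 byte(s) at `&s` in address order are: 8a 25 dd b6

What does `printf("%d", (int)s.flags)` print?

[0]=0x8a [1]=0x25 [2]=0xdd [3]=0xb6 (big-endian) → word 0x8a25ddb6
lvl:8 @ bit 24 → (0x8a25ddb6>>24)&0xff = 0x8a
flags:6 @ bit 18 → (0x8a25ddb6>>18)&0x3f = 0x9  ←
type:18 @ bit 0 → (0x8a25ddb6>>0)&0x3ffff = 0x1ddb6

9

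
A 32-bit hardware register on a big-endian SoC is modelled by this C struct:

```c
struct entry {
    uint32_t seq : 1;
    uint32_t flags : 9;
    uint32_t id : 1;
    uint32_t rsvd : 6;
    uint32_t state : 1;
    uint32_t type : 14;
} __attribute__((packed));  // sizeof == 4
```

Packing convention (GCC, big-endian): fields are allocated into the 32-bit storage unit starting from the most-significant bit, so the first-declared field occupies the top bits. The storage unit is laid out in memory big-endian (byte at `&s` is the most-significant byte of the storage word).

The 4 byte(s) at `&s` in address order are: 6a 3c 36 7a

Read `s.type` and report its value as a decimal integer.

13946

[0]=0x6a [1]=0x3c [2]=0x36 [3]=0x7a (big-endian) → word 0x6a3c367a
seq:1 @ bit 31 → (0x6a3c367a>>31)&0x1 = 0x0
flags:9 @ bit 22 → (0x6a3c367a>>22)&0x1ff = 0x1a8
id:1 @ bit 21 → (0x6a3c367a>>21)&0x1 = 0x1
rsvd:6 @ bit 15 → (0x6a3c367a>>15)&0x3f = 0x38
state:1 @ bit 14 → (0x6a3c367a>>14)&0x1 = 0x0
type:14 @ bit 0 → (0x6a3c367a>>0)&0x3fff = 0x367a  ←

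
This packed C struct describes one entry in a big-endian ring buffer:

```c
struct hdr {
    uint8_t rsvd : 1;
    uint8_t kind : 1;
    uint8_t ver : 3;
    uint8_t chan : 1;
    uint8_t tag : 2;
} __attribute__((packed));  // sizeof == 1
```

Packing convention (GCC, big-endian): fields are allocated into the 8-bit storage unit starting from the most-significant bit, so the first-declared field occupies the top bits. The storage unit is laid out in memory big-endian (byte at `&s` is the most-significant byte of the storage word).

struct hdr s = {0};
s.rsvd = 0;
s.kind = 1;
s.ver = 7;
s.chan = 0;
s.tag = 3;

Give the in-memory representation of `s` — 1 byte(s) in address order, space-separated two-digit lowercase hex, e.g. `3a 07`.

rsvd (1b) val=0 bits=0x0 at bit 7: 0x00
kind (1b) val=1 bits=0x1 at bit 6: 0x40
ver (3b) val=7 bits=0x7 at bit 3: 0x78
chan (1b) val=0 bits=0x0 at bit 2: 0x78
tag (2b) val=3 bits=0x3 at bit 0: 0x7b
word = 0x7b → big-endian bytes:
  [0]=0x7b

7b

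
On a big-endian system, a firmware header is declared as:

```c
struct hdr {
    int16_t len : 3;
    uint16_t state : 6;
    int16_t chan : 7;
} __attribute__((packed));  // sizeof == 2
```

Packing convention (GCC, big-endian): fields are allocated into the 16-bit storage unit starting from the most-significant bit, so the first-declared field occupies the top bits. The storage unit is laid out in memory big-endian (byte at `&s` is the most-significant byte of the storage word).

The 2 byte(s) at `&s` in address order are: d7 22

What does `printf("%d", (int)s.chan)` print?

34

[0]=0xd7 [1]=0x22 (big-endian) → word 0xd722
len:3 @ bit 13 → (0xd722>>13)&0x7 = 0x6
state:6 @ bit 7 → (0xd722>>7)&0x3f = 0x2e
chan:7 @ bit 0 → (0xd722>>0)&0x7f = 0x22  ←
chan signed 7b, MSB=0: value = 34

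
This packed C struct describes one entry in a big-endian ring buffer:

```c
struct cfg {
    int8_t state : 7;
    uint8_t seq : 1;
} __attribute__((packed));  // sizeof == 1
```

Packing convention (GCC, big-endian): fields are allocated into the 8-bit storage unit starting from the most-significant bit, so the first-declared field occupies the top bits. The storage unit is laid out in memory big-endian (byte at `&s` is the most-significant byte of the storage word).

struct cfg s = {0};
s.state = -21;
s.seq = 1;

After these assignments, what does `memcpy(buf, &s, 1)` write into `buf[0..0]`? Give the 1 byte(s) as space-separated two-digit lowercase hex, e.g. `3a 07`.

d7

[1+:7] state=-21 & 0x7f = 0x6b; word=0xd6
[0+:1] seq=1 & 0x1 = 0x1; word=0xd7
word = 0xd7 → big-endian bytes:
  [0]=0xd7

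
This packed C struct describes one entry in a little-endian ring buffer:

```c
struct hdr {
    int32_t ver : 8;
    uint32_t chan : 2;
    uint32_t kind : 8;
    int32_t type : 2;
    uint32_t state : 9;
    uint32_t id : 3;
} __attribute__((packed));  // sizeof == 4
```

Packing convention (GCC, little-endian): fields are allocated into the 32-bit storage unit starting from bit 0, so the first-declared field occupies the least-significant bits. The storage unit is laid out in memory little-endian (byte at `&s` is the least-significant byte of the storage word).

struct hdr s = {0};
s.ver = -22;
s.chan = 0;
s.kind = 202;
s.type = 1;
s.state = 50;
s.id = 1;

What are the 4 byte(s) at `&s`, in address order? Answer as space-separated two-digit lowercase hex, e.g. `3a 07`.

ver:8 = -22 → 0xea << 0 → word 0x000000ea
chan:2 = 0 → 0x0 << 8 → word 0x000000ea
kind:8 = 202 → 0xca << 10 → word 0x000328ea
type:2 = 1 → 0x1 << 18 → word 0x000728ea
state:9 = 50 → 0x32 << 20 → word 0x032728ea
id:3 = 1 → 0x1 << 29 → word 0x232728ea
word = 0x232728ea → little-endian bytes:
  [0]=0xea  [1]=0x28  [2]=0x27  [3]=0x23

ea 28 27 23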